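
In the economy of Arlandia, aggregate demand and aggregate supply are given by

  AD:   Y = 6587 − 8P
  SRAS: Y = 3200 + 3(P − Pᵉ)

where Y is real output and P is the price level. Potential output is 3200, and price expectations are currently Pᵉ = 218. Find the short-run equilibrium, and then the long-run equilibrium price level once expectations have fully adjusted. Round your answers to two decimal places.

Short run: with Pᵉ = 218, SRAS is Y = 2546 + 3P. Setting AD = SRAS gives 4041 = 11P, so P = 367.36 and Y = 6587 − 8P = 3648.09.
Output 3648.09 is above potential 3200, so over time expected prices rise and SRAS shifts left until Y returns to 3200.
Long run: Y = 3200 on the AD curve gives 3200 = 6587 − 8P, so P = 423.38.

Short run: P = 367.36, Y = 3648.09. Long run: P = 423.38.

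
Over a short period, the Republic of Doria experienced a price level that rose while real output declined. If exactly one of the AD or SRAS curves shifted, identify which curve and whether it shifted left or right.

P rose and Y fell. An AD shift moves P and Y in the same direction; an SRAS shift moves them in opposite directions.
Here P and Y moved in opposite directions, so the SRAS curve shifted.
Since Y fell, SRAS shifted left.

SRAS shifted left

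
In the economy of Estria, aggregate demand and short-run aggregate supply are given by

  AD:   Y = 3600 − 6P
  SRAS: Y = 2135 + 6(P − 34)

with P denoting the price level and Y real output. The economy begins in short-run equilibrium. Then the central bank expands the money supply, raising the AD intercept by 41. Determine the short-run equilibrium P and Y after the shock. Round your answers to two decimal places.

P = 142.50, Y = 2786.00

This is a positive demand shock: AD shifts right.
New AD: Y = 3641 − 6P.
SRAS can be written Y = 1931 + 6P.
Set AD = SRAS: 3641 − 6P = 1931 + 6P, so 1710 = 12P and P = 142.50.
Substituting into AD, Y = 2786.00.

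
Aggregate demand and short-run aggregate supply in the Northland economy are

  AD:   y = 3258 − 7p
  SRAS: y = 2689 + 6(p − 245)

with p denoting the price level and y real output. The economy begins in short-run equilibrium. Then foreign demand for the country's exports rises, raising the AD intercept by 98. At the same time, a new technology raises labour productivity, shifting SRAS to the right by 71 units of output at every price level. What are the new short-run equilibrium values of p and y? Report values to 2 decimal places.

After both shocks: AD is y = 3356 − 7p and SRAS is y = 1290 + 6p.
Setting them equal: 2066 = 13p, so p = 158.92.
Substituting into AD, y = 2243.54.

p = 158.92, y = 2243.54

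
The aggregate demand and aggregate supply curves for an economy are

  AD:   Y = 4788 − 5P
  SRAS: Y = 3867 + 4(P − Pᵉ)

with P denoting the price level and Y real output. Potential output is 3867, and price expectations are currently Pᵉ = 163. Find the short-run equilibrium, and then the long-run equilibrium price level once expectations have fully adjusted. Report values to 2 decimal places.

Short run: P = 174.78, Y = 3914.11. Long run: P = 184.20.

Short run: with Pᵉ = 163, SRAS is Y = 3215 + 4P. Setting AD = SRAS gives 1573 = 9P, so P = 174.78 and Y = 4788 − 5P = 3914.11.
Output 3914.11 is above potential 3867, so over time expected prices rise and SRAS shifts left until Y returns to 3867.
Long run: Y = 3867 on the AD curve gives 3867 = 4788 − 5P, so P = 184.20.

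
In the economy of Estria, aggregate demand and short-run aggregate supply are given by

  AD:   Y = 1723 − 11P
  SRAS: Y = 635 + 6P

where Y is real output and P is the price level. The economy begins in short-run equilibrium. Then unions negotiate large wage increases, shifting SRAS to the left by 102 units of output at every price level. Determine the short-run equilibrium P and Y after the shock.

P = 70, Y = 953

This is a negative supply shock: SRAS shifts left.
New SRAS: Y = 533 + 6P.
Set AD = SRAS: 1723 − 11P = 533 + 6P, so 1190 = 17P and P = 70.
Y = 1723 − 11·70 = 953.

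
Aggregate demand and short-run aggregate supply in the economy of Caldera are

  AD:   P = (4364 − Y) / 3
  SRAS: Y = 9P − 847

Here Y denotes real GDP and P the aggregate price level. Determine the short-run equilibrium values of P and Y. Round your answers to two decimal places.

P = 434.25, Y = 3061.25

Rearrange AD to Y = 4364 − 3P.
Set AD = SRAS: 4364 − 3P = 9P − 847, so 5211 = 12P and P = 434.25.
Substituting into AD, Y = 4364 − 3P = 3061.25.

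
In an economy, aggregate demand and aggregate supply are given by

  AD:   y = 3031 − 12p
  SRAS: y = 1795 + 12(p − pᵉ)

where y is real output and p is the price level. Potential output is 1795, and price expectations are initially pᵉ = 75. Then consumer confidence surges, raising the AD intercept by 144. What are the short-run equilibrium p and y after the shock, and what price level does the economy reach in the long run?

AD shifts right: new AD is y = 3175 − 12p. With pᵉ = 75, SRAS is y = 895 + 12p.
Short run: 3175 − 12p = 895 + 12p gives 2280 = 24p, so p = 95 and y = 3175 − 12·95 = 2035.
y = 2035 is above potential 1795; expectations adjust and SRAS shifts left until y = 1795.
Long run: on the new AD curve, 1795 = 3175 − 12p gives p = 115.

Short run: p = 95, y = 2035. Long run: p = 115.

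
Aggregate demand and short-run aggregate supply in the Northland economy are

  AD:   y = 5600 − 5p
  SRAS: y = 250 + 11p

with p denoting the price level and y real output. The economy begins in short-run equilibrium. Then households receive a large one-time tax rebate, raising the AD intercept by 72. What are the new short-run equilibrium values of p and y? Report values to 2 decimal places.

p = 338.88, y = 3977.63

This is a positive demand shock: AD shifts right.
New AD: y = 5672 − 5p.
Set AD = SRAS: 5672 − 5p = 250 + 11p, so 5422 = 16p and p = 338.88.
Substituting into AD, y = 3977.63.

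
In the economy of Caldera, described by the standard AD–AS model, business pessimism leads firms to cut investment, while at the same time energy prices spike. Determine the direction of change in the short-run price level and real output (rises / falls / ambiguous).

The first event is a negative demand shock: AD shifts left, which by itself pushes P down and Y down.
The second is an adverse supply shock: SRAS shifts left, which by itself pushes P up and Y down.
The two shocks push P in opposite directions, so the effect on P is ambiguous. Both shocks push Y down, so Y falls.

Price level: ambiguous; output: falls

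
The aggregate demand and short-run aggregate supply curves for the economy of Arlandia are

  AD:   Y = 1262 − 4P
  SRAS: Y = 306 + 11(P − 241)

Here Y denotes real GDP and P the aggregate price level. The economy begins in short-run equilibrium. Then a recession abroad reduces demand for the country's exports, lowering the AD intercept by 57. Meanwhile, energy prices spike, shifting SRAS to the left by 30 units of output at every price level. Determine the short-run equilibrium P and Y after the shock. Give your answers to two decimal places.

After both shocks: AD is Y = 1205 − 4P and SRAS is Y = 11P − 2375.
Setting them equal: 3580 = 15P, so P = 238.67.
Substituting into AD, Y = 250.33.

P = 238.67, Y = 250.33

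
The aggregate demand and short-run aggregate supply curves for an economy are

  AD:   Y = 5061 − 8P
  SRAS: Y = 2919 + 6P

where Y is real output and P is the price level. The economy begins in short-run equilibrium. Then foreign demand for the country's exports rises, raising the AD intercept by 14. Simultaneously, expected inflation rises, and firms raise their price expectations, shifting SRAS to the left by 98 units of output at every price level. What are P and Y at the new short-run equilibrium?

After both shocks: AD is Y = 5075 − 8P and SRAS is Y = 2821 + 6P.
Setting them equal: 2254 = 14P, so P = 161.
Y = 5075 − 8·161 = 3787.

P = 161, Y = 3787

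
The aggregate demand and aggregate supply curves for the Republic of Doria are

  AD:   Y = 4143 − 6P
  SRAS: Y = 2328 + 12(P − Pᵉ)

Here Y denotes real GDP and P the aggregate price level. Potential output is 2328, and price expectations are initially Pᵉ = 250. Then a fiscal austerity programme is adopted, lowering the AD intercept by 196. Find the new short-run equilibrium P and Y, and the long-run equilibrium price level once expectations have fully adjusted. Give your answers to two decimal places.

AD shifts left: new AD is Y = 3947 − 6P. With Pᵉ = 250, SRAS is Y = 12P − 672.
Short run: 3947 − 6P = 12P − 672 gives 4619 = 18P, so P = 256.61 and Y = 3947 − 6P = 2407.33.
Y = 2407.33 is above potential 2328; expectations adjust and SRAS shifts left until Y = 2328.
Long run: on the new AD curve, 2328 = 3947 − 6P gives P = 269.83.

Short run: P = 256.61, Y = 2407.33. Long run: P = 269.83.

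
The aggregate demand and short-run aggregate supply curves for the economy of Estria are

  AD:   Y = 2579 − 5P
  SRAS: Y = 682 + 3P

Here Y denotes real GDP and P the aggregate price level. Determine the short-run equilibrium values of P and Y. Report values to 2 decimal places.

P = 237.13, Y = 1393.38

Set AD = SRAS: 2579 − 5P = 682 + 3P, so 1897 = 8P and P = 237.13.
Substituting into AD, Y = 2579 − 5P = 1393.38.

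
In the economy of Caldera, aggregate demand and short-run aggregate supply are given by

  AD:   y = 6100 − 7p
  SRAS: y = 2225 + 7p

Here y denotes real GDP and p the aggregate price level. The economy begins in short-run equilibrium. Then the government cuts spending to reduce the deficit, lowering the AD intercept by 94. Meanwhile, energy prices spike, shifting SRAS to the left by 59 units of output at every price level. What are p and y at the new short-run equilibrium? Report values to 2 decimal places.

After both shocks: AD is y = 6006 − 7p and SRAS is y = 2166 + 7p.
Setting them equal: 3840 = 14p, so p = 274.29.
Substituting into AD, y = 4086.00.

p = 274.29, y = 4086.00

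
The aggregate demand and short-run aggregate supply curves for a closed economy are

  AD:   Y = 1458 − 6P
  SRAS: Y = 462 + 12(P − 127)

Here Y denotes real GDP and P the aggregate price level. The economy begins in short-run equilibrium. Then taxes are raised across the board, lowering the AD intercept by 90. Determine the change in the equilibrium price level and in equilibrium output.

ΔP = -5, ΔY = -60

This is a negative demand shock: AD shifts left.
New AD: Y = 1368 − 6P.
SRAS can be written Y = 12P − 1062.
Set AD = SRAS: 1368 − 6P = 12P − 1062, so 2430 = 18P and P = 135.
Y = 1368 − 6·135 = 558.
Initially P = 140, Y = 618, so ΔP = -5 and ΔY = -60.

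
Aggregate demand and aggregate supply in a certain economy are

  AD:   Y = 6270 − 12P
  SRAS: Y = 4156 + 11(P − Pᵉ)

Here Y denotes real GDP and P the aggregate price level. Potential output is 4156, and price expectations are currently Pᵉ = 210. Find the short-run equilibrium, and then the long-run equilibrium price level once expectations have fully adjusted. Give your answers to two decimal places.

Short run: P = 192.35, Y = 3961.83. Long run: P = 176.17.

Short run: with Pᵉ = 210, SRAS is Y = 1846 + 11P. Setting AD = SRAS gives 4424 = 23P, so P = 192.35 and Y = 6270 − 12P = 3961.83.
Output 3961.83 is below potential 4156, so over time expected prices fall and SRAS shifts right until Y returns to 4156.
Long run: Y = 4156 on the AD curve gives 4156 = 6270 − 12P, so P = 176.17.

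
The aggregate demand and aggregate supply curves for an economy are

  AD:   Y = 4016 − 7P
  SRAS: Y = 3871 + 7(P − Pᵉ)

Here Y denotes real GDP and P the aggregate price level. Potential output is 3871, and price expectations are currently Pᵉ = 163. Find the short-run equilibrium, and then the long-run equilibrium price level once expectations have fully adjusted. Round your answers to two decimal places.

Short run: P = 91.86, Y = 3373.00. Long run: P = 20.71.

Short run: with Pᵉ = 163, SRAS is Y = 2730 + 7P. Setting AD = SRAS gives 1286 = 14P, so P = 91.86 and Y = 4016 − 7P = 3373.00.
Output 3373.00 is below potential 3871, so over time expected prices fall and SRAS shifts right until Y returns to 3871.
Long run: Y = 3871 on the AD curve gives 3871 = 4016 − 7P, so P = 20.71.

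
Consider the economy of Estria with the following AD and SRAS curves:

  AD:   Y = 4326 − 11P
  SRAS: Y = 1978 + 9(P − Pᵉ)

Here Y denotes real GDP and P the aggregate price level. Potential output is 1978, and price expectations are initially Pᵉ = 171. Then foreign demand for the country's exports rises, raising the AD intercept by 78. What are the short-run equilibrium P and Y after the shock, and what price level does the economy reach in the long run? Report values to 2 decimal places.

Short run: P = 198.25, Y = 2223.25. Long run: P = 220.55.

AD shifts right: new AD is Y = 4404 − 11P. With Pᵉ = 171, SRAS is Y = 439 + 9P.
Short run: 4404 − 11P = 439 + 9P gives 3965 = 20P, so P = 198.25 and Y = 4404 − 11P = 2223.25.
Y = 2223.25 is above potential 1978; expectations adjust and SRAS shifts left until Y = 1978.
Long run: on the new AD curve, 1978 = 4404 − 11P gives P = 220.55.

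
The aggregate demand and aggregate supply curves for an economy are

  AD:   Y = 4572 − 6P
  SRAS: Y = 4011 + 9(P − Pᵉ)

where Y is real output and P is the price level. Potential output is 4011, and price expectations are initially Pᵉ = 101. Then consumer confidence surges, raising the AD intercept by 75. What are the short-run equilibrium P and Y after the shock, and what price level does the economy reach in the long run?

Short run: P = 103, Y = 4029. Long run: P = 106.

AD shifts right: new AD is Y = 4647 − 6P. With Pᵉ = 101, SRAS is Y = 3102 + 9P.
Short run: 4647 − 6P = 3102 + 9P gives 1545 = 15P, so P = 103 and Y = 4647 − 6·103 = 4029.
Y = 4029 is above potential 4011; expectations adjust and SRAS shifts left until Y = 4011.
Long run: on the new AD curve, 4011 = 4647 − 6P gives P = 106.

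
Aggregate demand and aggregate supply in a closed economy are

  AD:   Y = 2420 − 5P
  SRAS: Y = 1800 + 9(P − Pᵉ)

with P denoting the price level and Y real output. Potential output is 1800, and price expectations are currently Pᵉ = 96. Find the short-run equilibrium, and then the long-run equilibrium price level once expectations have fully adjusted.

Short run: with Pᵉ = 96, SRAS is Y = 936 + 9P. Setting AD = SRAS gives 1484 = 14P, so P = 106 and Y = 2420 − 5·106 = 1890.
Output 1890 is above potential 1800, so over time expected prices rise and SRAS shifts left until Y returns to 1800.
Long run: Y = 1800 on the AD curve gives 1800 = 2420 − 5P, so P = 124.

Short run: P = 106, Y = 1890. Long run: P = 124.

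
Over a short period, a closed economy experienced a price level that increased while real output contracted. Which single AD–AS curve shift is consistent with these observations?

SRAS shifted left

P rose and Y fell. An AD shift moves P and Y in the same direction; an SRAS shift moves them in opposite directions.
Here P and Y moved in opposite directions, so the SRAS curve shifted.
Since Y fell, SRAS shifted left.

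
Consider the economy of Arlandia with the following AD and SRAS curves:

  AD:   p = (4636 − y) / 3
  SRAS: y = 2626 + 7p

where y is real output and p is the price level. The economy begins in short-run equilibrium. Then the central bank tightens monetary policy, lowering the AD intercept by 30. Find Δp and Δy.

Δp = -3, Δy = -21

This is a negative demand shock: AD shifts left.
New AD: y = 4606 − 3p.
Set AD = SRAS: 4606 − 3p = 2626 + 7p, so 1980 = 10p and p = 198.
y = 4606 − 3·198 = 4012.
Initially p = 201, y = 4033, so Δp = -3 and Δy = -21.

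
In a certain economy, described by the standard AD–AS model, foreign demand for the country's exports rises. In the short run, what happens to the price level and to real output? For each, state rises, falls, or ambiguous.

Price level: rises; output: rises

This is a positive demand shock: AD shifts right.
Moving along the upward-sloping SRAS curve, P rises and Y rises.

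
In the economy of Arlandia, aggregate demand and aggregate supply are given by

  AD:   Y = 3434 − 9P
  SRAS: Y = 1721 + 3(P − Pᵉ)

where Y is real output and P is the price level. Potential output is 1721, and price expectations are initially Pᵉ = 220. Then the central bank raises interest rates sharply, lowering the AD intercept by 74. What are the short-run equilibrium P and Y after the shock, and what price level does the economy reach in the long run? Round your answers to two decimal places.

Short run: P = 191.58, Y = 1635.75. Long run: P = 182.11.

AD shifts left: new AD is Y = 3360 − 9P. With Pᵉ = 220, SRAS is Y = 1061 + 3P.
Short run: 3360 − 9P = 1061 + 3P gives 2299 = 12P, so P = 191.58 and Y = 3360 − 9P = 1635.75.
Y = 1635.75 is below potential 1721; expectations adjust and SRAS shifts right until Y = 1721.
Long run: on the new AD curve, 1721 = 3360 − 9P gives P = 182.11.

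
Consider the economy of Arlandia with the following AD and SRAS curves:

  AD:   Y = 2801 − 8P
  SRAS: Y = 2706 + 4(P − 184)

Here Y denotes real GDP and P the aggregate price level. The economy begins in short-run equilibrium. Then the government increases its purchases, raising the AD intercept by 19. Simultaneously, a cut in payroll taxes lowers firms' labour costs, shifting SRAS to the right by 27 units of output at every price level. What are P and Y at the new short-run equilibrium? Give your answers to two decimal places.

P = 68.58, Y = 2271.33

After both shocks: AD is Y = 2820 − 8P and SRAS is Y = 1997 + 4P.
Setting them equal: 823 = 12P, so P = 68.58.
Substituting into AD, Y = 2271.33.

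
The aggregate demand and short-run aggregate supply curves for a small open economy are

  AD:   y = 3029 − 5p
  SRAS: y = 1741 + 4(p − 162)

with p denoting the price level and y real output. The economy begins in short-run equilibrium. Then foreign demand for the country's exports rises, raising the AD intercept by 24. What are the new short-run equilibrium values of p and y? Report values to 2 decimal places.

p = 217.78, y = 1964.11

This is a positive demand shock: AD shifts right.
New AD: y = 3053 − 5p.
SRAS can be written y = 1093 + 4p.
Set AD = SRAS: 3053 − 5p = 1093 + 4p, so 1960 = 9p and p = 217.78.
Substituting into AD, y = 1964.11.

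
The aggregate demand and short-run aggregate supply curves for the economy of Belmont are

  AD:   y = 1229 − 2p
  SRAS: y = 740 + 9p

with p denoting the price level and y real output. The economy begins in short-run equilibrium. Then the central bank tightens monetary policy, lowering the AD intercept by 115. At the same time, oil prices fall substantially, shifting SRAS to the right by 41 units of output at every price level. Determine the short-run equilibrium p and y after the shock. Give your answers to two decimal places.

p = 30.27, y = 1053.45

After both shocks: AD is y = 1114 − 2p and SRAS is y = 781 + 9p.
Setting them equal: 333 = 11p, so p = 30.27.
Substituting into AD, y = 1053.45.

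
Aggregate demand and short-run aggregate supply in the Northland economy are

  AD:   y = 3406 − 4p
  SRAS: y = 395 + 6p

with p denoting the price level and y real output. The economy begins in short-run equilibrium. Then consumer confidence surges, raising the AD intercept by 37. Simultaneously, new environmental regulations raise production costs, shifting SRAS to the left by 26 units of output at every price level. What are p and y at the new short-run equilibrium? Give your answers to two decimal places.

After both shocks: AD is y = 3443 − 4p and SRAS is y = 369 + 6p.
Setting them equal: 3074 = 10p, so p = 307.40.
Substituting into AD, y = 2213.40.

p = 307.40, y = 2213.40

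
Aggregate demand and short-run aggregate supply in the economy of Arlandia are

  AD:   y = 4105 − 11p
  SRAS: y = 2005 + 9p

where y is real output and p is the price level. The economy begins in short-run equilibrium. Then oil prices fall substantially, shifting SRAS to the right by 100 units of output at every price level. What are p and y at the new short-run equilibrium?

p = 100, y = 3005

This is a positive supply shock: SRAS shifts right.
New SRAS: y = 2105 + 9p.
Set AD = SRAS: 4105 − 11p = 2105 + 9p, so 2000 = 20p and p = 100.
y = 4105 − 11·100 = 3005.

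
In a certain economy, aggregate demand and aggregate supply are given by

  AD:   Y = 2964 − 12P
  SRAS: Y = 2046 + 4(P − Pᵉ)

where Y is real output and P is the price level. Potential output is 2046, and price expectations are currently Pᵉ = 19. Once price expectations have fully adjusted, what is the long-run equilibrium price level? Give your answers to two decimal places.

Short run: with Pᵉ = 19, SRAS is Y = 1970 + 4P. Setting AD = SRAS gives 994 = 16P, so P = 62.13 and Y = 2964 − 12P = 2218.50.
Output 2218.50 is above potential 2046, so over time expected prices rise and SRAS shifts left until Y returns to 2046.
Long run: Y = 2046 on the AD curve gives 2046 = 2964 − 12P, so P = 76.50.

Long-run P = 76.50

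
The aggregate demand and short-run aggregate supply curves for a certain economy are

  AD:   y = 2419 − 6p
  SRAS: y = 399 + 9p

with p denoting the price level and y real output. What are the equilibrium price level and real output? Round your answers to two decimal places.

p = 134.67, y = 1611.00

Set AD = SRAS: 2419 − 6p = 399 + 9p, so 2020 = 15p and p = 134.67.
Substituting into AD, y = 2419 − 6p = 1611.00.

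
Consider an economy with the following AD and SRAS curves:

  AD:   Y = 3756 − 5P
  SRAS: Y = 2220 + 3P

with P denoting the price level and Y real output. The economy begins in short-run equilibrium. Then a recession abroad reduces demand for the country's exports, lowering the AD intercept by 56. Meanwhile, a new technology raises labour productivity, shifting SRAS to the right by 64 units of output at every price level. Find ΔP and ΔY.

After both shocks: AD is Y = 3700 − 5P and SRAS is Y = 2284 + 3P.
Setting them equal: 1416 = 8P, so P = 177.
Y = 3700 − 5·177 = 2815.
Initially P = 192, Y = 2796, so ΔP = -15 and ΔY = +19.

ΔP = -15, ΔY = +19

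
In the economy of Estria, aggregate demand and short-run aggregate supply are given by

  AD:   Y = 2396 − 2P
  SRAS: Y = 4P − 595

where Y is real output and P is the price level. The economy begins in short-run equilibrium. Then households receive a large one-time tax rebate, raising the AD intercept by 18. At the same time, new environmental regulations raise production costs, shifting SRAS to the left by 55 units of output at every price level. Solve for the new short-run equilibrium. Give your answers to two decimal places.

After both shocks: AD is Y = 2414 − 2P and SRAS is Y = 4P − 650.
Setting them equal: 3064 = 6P, so P = 510.67.
Substituting into AD, Y = 1392.67.

P = 510.67, Y = 1392.67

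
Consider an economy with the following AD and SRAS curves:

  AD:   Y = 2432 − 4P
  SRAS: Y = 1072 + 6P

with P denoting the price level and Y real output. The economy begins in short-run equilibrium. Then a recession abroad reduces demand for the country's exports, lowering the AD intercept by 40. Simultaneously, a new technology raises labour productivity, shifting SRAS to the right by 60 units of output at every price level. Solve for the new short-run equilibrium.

After both shocks: AD is Y = 2392 − 4P and SRAS is Y = 1132 + 6P.
Setting them equal: 1260 = 10P, so P = 126.
Y = 2392 − 4·126 = 1888.

P = 126, Y = 1888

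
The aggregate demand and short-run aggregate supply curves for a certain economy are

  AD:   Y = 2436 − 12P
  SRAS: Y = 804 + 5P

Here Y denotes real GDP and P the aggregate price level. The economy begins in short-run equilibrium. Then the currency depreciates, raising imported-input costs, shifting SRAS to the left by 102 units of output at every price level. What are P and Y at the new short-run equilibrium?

P = 102, Y = 1212

This is a negative supply shock: SRAS shifts left.
New SRAS: Y = 702 + 5P.
Set AD = SRAS: 2436 − 12P = 702 + 5P, so 1734 = 17P and P = 102.
Y = 2436 − 12·102 = 1212.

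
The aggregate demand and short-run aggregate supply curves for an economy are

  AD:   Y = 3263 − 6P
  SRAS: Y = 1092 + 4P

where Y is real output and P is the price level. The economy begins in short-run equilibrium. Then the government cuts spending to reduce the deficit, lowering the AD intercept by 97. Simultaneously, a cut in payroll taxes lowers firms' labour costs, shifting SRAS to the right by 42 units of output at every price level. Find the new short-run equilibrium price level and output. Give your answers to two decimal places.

P = 203.20, Y = 1946.80

After both shocks: AD is Y = 3166 − 6P and SRAS is Y = 1134 + 4P.
Setting them equal: 2032 = 10P, so P = 203.20.
Substituting into AD, Y = 1946.80.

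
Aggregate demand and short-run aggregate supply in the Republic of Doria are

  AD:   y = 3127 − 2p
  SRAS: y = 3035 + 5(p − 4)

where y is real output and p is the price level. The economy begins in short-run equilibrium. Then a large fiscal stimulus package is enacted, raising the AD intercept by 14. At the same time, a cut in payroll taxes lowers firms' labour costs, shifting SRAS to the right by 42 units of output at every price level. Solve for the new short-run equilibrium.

After both shocks: AD is y = 3141 − 2p and SRAS is y = 3057 + 5p.
Setting them equal: 84 = 7p, so p = 12.
y = 3141 − 2·12 = 3117.

p = 12, y = 3117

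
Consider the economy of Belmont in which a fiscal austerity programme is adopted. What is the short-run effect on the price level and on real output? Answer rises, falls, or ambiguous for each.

This is a negative demand shock: AD shifts left.
Moving along the upward-sloping SRAS curve, P falls and Y falls.

Price level: falls; output: falls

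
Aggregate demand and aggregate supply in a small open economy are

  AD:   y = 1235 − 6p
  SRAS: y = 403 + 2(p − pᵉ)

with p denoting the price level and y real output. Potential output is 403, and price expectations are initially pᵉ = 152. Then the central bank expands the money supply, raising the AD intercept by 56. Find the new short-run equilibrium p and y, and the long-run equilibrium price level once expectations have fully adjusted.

Short run: p = 149, y = 397. Long run: p = 148.

AD shifts right: new AD is y = 1291 − 6p. With pᵉ = 152, SRAS is y = 99 + 2p.
Short run: 1291 − 6p = 99 + 2p gives 1192 = 8p, so p = 149 and y = 1291 − 6·149 = 397.
y = 397 is below potential 403; expectations adjust and SRAS shifts right until y = 403.
Long run: on the new AD curve, 403 = 1291 − 6p gives p = 148.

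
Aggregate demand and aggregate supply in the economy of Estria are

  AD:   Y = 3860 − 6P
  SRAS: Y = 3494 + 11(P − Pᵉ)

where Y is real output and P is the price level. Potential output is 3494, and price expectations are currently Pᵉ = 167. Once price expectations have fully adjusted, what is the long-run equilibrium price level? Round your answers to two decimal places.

Long-run P = 61.00

Short run: with Pᵉ = 167, SRAS is Y = 1657 + 11P. Setting AD = SRAS gives 2203 = 17P, so P = 129.59 and Y = 3860 − 6P = 3082.47.
Output 3082.47 is below potential 3494, so over time expected prices fall and SRAS shifts right until Y returns to 3494.
Long run: Y = 3494 on the AD curve gives 3494 = 3860 − 6P, so P = 61.00.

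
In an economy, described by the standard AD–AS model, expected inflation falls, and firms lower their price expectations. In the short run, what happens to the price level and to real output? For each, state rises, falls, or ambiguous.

This is a favourable supply shock: SRAS shifts right.
Moving along the downward-sloping AD curve, P falls and Y rises.

Price level: falls; output: rises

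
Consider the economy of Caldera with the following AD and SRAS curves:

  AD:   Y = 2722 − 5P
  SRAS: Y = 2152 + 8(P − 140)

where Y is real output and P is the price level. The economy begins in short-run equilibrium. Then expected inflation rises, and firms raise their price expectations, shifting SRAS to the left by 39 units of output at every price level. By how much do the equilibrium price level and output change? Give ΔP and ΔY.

ΔP = +3, ΔY = -15

This is a negative supply shock: SRAS shifts left.
New SRAS: Y = 993 + 8P.
Set AD = SRAS: 2722 − 5P = 993 + 8P, so 1729 = 13P and P = 133.
Y = 2722 − 5·133 = 2057.
Initially P = 130, Y = 2072, so ΔP = +3 and ΔY = -15.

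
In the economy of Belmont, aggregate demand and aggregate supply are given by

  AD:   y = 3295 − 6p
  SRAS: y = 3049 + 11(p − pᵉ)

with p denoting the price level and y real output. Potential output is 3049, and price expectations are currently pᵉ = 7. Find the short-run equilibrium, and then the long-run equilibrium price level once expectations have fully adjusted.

Short run: p = 19, y = 3181. Long run: p = 41.

Short run: with pᵉ = 7, SRAS is y = 2972 + 11p. Setting AD = SRAS gives 323 = 17p, so p = 19 and y = 3295 − 6·19 = 3181.
Output 3181 is above potential 3049, so over time expected prices rise and SRAS shifts left until y returns to 3049.
Long run: y = 3049 on the AD curve gives 3049 = 3295 − 6p, so p = 41.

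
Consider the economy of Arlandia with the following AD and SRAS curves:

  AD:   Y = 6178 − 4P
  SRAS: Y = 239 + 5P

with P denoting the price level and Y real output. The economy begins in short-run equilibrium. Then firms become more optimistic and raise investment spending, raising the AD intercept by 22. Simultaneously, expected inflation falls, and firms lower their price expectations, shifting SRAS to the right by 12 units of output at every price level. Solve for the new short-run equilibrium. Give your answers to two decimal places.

After both shocks: AD is Y = 6200 − 4P and SRAS is Y = 251 + 5P.
Setting them equal: 5949 = 9P, so P = 661.00.
Substituting into AD, Y = 3556.00.

P = 661.00, Y = 3556.00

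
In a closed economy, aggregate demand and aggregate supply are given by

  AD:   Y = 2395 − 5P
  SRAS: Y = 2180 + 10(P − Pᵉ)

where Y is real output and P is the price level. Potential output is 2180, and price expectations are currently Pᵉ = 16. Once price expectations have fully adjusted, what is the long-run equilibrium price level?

Long-run P = 43

Short run: with Pᵉ = 16, SRAS is Y = 2020 + 10P. Setting AD = SRAS gives 375 = 15P, so P = 25 and Y = 2395 − 5·25 = 2270.
Output 2270 is above potential 2180, so over time expected prices rise and SRAS shifts left until Y returns to 2180.
Long run: Y = 2180 on the AD curve gives 2180 = 2395 − 5P, so P = 43.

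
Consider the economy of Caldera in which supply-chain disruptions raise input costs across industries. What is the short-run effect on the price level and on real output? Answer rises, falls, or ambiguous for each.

This is an adverse supply shock: SRAS shifts left.
Moving along the downward-sloping AD curve, P rises and Y falls.

Price level: rises; output: falls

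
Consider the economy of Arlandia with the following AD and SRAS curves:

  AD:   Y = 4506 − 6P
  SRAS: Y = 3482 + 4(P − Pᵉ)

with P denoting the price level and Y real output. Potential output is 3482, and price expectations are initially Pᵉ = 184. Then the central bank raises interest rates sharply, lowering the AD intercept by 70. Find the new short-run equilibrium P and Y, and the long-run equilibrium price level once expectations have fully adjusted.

Short run: P = 169, Y = 3422. Long run: P = 159.

AD shifts left: new AD is Y = 4436 − 6P. With Pᵉ = 184, SRAS is Y = 2746 + 4P.
Short run: 4436 − 6P = 2746 + 4P gives 1690 = 10P, so P = 169 and Y = 4436 − 6·169 = 3422.
Y = 3422 is below potential 3482; expectations adjust and SRAS shifts right until Y = 3482.
Long run: on the new AD curve, 3482 = 4436 − 6P gives P = 159.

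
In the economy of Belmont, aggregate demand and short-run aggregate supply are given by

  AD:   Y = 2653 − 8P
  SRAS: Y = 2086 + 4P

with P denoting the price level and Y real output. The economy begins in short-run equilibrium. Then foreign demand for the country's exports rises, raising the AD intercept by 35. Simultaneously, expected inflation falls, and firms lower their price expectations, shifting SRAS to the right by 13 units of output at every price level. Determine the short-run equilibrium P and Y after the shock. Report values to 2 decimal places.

After both shocks: AD is Y = 2688 − 8P and SRAS is Y = 2099 + 4P.
Setting them equal: 589 = 12P, so P = 49.08.
Substituting into AD, Y = 2295.33.

P = 49.08, Y = 2295.33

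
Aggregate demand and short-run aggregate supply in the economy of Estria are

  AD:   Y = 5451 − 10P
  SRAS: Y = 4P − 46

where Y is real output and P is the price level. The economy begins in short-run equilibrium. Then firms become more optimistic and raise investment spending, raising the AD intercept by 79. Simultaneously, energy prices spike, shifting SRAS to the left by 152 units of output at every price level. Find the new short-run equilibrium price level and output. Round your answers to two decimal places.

P = 409.14, Y = 1438.57

After both shocks: AD is Y = 5530 − 10P and SRAS is Y = 4P − 198.
Setting them equal: 5728 = 14P, so P = 409.14.
Substituting into AD, Y = 1438.57.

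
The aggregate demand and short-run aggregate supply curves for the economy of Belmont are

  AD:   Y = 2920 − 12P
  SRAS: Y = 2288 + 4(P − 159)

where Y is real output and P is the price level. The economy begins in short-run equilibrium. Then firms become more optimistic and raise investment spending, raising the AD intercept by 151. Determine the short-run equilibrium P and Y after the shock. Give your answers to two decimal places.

This is a positive demand shock: AD shifts right.
New AD: Y = 3071 − 12P.
SRAS can be written Y = 1652 + 4P.
Set AD = SRAS: 3071 − 12P = 1652 + 4P, so 1419 = 16P and P = 88.69.
Substituting into AD, Y = 2006.75.

P = 88.69, Y = 2006.75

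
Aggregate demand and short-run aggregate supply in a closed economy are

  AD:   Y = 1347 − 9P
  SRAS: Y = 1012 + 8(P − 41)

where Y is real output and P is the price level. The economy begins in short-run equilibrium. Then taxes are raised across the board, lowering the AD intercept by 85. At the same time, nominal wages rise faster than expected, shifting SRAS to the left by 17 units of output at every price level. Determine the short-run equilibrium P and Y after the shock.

After both shocks: AD is Y = 1262 − 9P and SRAS is Y = 667 + 8P.
Setting them equal: 595 = 17P, so P = 35.
Y = 1262 − 9·35 = 947.

P = 35, Y = 947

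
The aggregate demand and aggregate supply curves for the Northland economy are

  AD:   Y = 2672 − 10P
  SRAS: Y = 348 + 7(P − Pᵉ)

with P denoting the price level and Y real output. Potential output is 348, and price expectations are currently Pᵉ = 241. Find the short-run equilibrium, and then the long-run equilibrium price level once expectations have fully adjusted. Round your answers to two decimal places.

Short run: with Pᵉ = 241, SRAS is Y = 7P − 1339. Setting AD = SRAS gives 4011 = 17P, so P = 235.94 and Y = 2672 − 10P = 312.59.
Output 312.59 is below potential 348, so over time expected prices fall and SRAS shifts right until Y returns to 348.
Long run: Y = 348 on the AD curve gives 348 = 2672 − 10P, so P = 232.40.

Short run: P = 235.94, Y = 312.59. Long run: P = 232.40.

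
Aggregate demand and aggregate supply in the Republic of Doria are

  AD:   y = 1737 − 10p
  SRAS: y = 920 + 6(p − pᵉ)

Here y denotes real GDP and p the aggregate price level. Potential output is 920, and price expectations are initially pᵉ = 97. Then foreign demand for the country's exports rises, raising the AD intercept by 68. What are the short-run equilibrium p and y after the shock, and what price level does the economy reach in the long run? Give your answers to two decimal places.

Short run: p = 91.69, y = 888.13. Long run: p = 88.50.

AD shifts right: new AD is y = 1805 − 10p. With pᵉ = 97, SRAS is y = 338 + 6p.
Short run: 1805 − 10p = 338 + 6p gives 1467 = 16p, so p = 91.69 and y = 1805 − 10p = 888.13.
y = 888.13 is below potential 920; expectations adjust and SRAS shifts right until y = 920.
Long run: on the new AD curve, 920 = 1805 − 10p gives p = 88.50.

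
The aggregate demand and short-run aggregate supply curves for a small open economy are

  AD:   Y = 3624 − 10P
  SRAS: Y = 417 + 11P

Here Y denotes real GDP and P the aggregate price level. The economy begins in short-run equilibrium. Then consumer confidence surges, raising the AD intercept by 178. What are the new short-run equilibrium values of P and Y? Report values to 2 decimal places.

P = 161.19, Y = 2190.10

This is a positive demand shock: AD shifts right.
New AD: Y = 3802 − 10P.
Set AD = SRAS: 3802 − 10P = 417 + 11P, so 3385 = 21P and P = 161.19.
Substituting into AD, Y = 2190.10.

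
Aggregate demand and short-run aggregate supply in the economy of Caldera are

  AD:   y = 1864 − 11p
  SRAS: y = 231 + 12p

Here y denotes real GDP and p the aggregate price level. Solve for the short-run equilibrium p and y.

Set AD = SRAS: 1864 − 11p = 231 + 12p, so 1633 = 23p and p = 71.
Then y = 1864 − 11·71 = 1083.

p = 71, y = 1083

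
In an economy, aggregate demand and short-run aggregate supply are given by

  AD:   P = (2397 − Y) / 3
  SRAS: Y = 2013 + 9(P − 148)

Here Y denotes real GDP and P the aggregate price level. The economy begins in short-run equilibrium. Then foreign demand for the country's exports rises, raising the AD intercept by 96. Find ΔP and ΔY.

ΔP = +8, ΔY = +72

This is a positive demand shock: AD shifts right.
New AD: Y = 2493 − 3P.
SRAS can be written Y = 681 + 9P.
Set AD = SRAS: 2493 − 3P = 681 + 9P, so 1812 = 12P and P = 151.
Y = 2493 − 3·151 = 2040.
Initially P = 143, Y = 1968, so ΔP = +8 and ΔY = +72.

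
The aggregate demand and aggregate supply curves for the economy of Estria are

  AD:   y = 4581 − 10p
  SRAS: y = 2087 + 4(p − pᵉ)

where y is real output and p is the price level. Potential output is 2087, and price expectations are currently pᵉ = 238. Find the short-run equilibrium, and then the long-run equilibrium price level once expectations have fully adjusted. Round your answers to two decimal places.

Short run: with pᵉ = 238, SRAS is y = 1135 + 4p. Setting AD = SRAS gives 3446 = 14p, so p = 246.14 and y = 4581 − 10p = 2119.57.
Output 2119.57 is above potential 2087, so over time expected prices rise and SRAS shifts left until y returns to 2087.
Long run: y = 2087 on the AD curve gives 2087 = 4581 − 10p, so p = 249.40.

Short run: p = 246.14, y = 2119.57. Long run: p = 249.40.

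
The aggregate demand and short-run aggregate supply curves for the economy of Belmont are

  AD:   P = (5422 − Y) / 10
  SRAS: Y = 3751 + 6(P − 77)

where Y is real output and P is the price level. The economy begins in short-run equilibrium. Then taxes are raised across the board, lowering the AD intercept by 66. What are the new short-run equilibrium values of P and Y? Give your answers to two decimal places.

P = 129.19, Y = 4064.13

This is a negative demand shock: AD shifts left.
New AD: Y = 5356 − 10P.
SRAS can be written Y = 3289 + 6P.
Set AD = SRAS: 5356 − 10P = 3289 + 6P, so 2067 = 16P and P = 129.19.
Substituting into AD, Y = 4064.13.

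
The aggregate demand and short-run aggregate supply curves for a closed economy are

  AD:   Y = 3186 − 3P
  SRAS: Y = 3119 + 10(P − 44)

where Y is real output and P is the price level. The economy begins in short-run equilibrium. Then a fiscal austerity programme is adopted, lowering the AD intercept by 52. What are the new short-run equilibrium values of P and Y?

This is a negative demand shock: AD shifts left.
New AD: Y = 3134 − 3P.
SRAS can be written Y = 2679 + 10P.
Set AD = SRAS: 3134 − 3P = 2679 + 10P, so 455 = 13P and P = 35.
Y = 3134 − 3·35 = 3029.

P = 35, Y = 3029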